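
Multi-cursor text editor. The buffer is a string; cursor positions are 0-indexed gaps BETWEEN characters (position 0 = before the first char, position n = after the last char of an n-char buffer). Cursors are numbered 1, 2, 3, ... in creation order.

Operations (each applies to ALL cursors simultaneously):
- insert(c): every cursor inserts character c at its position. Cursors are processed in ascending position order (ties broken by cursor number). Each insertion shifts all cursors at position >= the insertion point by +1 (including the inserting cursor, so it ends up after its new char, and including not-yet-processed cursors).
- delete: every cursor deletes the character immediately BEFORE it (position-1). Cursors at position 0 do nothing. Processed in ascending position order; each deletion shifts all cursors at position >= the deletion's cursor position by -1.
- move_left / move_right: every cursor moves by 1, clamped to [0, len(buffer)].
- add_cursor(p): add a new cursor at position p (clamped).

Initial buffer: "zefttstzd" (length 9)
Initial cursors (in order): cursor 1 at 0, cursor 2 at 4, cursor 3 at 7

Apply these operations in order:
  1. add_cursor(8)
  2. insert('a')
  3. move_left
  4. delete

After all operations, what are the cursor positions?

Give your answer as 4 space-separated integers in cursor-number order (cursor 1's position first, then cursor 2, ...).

After op 1 (add_cursor(8)): buffer="zefttstzd" (len 9), cursors c1@0 c2@4 c3@7 c4@8, authorship .........
After op 2 (insert('a')): buffer="azeftatstazad" (len 13), cursors c1@1 c2@6 c3@10 c4@12, authorship 1....2...3.4.
After op 3 (move_left): buffer="azeftatstazad" (len 13), cursors c1@0 c2@5 c3@9 c4@11, authorship 1....2...3.4.
After op 4 (delete): buffer="azefatsaad" (len 10), cursors c1@0 c2@4 c3@7 c4@8, authorship 1...2..34.

Answer: 0 4 7 8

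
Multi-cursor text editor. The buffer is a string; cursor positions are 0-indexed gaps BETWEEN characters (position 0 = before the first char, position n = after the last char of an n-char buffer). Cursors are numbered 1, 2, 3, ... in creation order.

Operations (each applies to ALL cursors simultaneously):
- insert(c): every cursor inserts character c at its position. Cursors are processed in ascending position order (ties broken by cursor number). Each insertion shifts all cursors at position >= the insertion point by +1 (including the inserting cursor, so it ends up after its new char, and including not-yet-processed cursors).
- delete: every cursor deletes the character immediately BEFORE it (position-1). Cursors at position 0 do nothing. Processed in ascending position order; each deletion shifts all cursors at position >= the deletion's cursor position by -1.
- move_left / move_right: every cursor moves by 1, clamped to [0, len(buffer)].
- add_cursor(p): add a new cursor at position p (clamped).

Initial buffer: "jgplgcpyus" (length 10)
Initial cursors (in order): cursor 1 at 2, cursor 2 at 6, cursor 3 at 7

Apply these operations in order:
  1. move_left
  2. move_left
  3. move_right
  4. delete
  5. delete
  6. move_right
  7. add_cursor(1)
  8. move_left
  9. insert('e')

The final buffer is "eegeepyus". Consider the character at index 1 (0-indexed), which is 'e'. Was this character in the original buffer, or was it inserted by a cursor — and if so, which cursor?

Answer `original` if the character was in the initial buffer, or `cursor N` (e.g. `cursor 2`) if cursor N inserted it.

Answer: cursor 4

Derivation:
After op 1 (move_left): buffer="jgplgcpyus" (len 10), cursors c1@1 c2@5 c3@6, authorship ..........
After op 2 (move_left): buffer="jgplgcpyus" (len 10), cursors c1@0 c2@4 c3@5, authorship ..........
After op 3 (move_right): buffer="jgplgcpyus" (len 10), cursors c1@1 c2@5 c3@6, authorship ..........
After op 4 (delete): buffer="gplpyus" (len 7), cursors c1@0 c2@3 c3@3, authorship .......
After op 5 (delete): buffer="gpyus" (len 5), cursors c1@0 c2@1 c3@1, authorship .....
After op 6 (move_right): buffer="gpyus" (len 5), cursors c1@1 c2@2 c3@2, authorship .....
After op 7 (add_cursor(1)): buffer="gpyus" (len 5), cursors c1@1 c4@1 c2@2 c3@2, authorship .....
After op 8 (move_left): buffer="gpyus" (len 5), cursors c1@0 c4@0 c2@1 c3@1, authorship .....
After op 9 (insert('e')): buffer="eegeepyus" (len 9), cursors c1@2 c4@2 c2@5 c3@5, authorship 14.23....
Authorship (.=original, N=cursor N): 1 4 . 2 3 . . . .
Index 1: author = 4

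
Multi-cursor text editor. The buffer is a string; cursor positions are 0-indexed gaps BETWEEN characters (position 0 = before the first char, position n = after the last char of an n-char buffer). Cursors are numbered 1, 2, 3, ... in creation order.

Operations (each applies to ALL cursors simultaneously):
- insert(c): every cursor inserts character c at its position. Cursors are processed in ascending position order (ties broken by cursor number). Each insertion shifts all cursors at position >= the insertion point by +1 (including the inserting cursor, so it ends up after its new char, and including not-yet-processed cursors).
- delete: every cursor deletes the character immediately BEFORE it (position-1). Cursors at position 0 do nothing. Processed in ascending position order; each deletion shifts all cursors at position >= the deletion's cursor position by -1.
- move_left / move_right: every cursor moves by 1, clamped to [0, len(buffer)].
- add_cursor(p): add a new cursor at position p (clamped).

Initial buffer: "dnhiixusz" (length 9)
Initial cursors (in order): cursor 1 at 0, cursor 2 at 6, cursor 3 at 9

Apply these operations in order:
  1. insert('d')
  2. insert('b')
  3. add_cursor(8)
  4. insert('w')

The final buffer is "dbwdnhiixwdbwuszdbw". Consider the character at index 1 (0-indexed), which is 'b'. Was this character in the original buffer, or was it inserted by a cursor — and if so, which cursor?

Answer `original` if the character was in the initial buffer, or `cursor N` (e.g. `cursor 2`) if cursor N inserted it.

Answer: cursor 1

Derivation:
After op 1 (insert('d')): buffer="ddnhiixduszd" (len 12), cursors c1@1 c2@8 c3@12, authorship 1......2...3
After op 2 (insert('b')): buffer="dbdnhiixdbuszdb" (len 15), cursors c1@2 c2@10 c3@15, authorship 11......22...33
After op 3 (add_cursor(8)): buffer="dbdnhiixdbuszdb" (len 15), cursors c1@2 c4@8 c2@10 c3@15, authorship 11......22...33
After op 4 (insert('w')): buffer="dbwdnhiixwdbwuszdbw" (len 19), cursors c1@3 c4@10 c2@13 c3@19, authorship 111......4222...333
Authorship (.=original, N=cursor N): 1 1 1 . . . . . . 4 2 2 2 . . . 3 3 3
Index 1: author = 1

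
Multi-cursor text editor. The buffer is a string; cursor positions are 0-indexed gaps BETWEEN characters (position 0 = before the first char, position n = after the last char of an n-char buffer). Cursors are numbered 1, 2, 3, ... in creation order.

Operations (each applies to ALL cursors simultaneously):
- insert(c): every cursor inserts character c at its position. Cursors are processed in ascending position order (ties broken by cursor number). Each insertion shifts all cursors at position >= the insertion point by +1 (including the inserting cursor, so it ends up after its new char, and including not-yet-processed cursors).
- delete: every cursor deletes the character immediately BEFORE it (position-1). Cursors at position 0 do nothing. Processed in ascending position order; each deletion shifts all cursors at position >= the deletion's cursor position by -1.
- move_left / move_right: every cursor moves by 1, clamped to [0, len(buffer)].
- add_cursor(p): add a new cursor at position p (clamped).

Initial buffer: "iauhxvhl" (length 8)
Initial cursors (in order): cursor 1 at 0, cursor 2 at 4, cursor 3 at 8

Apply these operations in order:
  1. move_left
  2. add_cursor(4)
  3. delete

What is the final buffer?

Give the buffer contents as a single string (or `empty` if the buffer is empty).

Answer: iaxvl

Derivation:
After op 1 (move_left): buffer="iauhxvhl" (len 8), cursors c1@0 c2@3 c3@7, authorship ........
After op 2 (add_cursor(4)): buffer="iauhxvhl" (len 8), cursors c1@0 c2@3 c4@4 c3@7, authorship ........
After op 3 (delete): buffer="iaxvl" (len 5), cursors c1@0 c2@2 c4@2 c3@4, authorship .....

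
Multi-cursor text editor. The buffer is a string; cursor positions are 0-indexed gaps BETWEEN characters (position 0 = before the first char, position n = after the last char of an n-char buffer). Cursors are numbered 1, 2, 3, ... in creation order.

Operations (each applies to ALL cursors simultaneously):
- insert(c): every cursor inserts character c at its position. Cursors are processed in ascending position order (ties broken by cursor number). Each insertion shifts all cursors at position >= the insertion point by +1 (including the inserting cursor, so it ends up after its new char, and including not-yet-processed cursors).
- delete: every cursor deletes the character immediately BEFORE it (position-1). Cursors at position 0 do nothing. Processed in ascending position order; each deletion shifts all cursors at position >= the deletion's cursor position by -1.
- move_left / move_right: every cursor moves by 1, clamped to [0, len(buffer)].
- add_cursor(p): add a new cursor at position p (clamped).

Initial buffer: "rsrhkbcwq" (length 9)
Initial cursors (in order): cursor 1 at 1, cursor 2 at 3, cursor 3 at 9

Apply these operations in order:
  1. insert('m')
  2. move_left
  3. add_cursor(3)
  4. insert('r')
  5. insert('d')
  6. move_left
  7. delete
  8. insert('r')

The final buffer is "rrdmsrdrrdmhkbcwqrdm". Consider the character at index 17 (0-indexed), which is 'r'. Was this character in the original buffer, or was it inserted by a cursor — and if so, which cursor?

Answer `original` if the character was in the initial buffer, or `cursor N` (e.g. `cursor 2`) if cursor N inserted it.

Answer: cursor 3

Derivation:
After op 1 (insert('m')): buffer="rmsrmhkbcwqm" (len 12), cursors c1@2 c2@5 c3@12, authorship .1..2......3
After op 2 (move_left): buffer="rmsrmhkbcwqm" (len 12), cursors c1@1 c2@4 c3@11, authorship .1..2......3
After op 3 (add_cursor(3)): buffer="rmsrmhkbcwqm" (len 12), cursors c1@1 c4@3 c2@4 c3@11, authorship .1..2......3
After op 4 (insert('r')): buffer="rrmsrrrmhkbcwqrm" (len 16), cursors c1@2 c4@5 c2@7 c3@15, authorship .11.4.22......33
After op 5 (insert('d')): buffer="rrdmsrdrrdmhkbcwqrdm" (len 20), cursors c1@3 c4@7 c2@10 c3@19, authorship .111.44.222......333
After op 6 (move_left): buffer="rrdmsrdrrdmhkbcwqrdm" (len 20), cursors c1@2 c4@6 c2@9 c3@18, authorship .111.44.222......333
After op 7 (delete): buffer="rdmsdrdmhkbcwqdm" (len 16), cursors c1@1 c4@4 c2@6 c3@14, authorship .11.4.22......33
After op 8 (insert('r')): buffer="rrdmsrdrrdmhkbcwqrdm" (len 20), cursors c1@2 c4@6 c2@9 c3@18, authorship .111.44.222......333
Authorship (.=original, N=cursor N): . 1 1 1 . 4 4 . 2 2 2 . . . . . . 3 3 3
Index 17: author = 3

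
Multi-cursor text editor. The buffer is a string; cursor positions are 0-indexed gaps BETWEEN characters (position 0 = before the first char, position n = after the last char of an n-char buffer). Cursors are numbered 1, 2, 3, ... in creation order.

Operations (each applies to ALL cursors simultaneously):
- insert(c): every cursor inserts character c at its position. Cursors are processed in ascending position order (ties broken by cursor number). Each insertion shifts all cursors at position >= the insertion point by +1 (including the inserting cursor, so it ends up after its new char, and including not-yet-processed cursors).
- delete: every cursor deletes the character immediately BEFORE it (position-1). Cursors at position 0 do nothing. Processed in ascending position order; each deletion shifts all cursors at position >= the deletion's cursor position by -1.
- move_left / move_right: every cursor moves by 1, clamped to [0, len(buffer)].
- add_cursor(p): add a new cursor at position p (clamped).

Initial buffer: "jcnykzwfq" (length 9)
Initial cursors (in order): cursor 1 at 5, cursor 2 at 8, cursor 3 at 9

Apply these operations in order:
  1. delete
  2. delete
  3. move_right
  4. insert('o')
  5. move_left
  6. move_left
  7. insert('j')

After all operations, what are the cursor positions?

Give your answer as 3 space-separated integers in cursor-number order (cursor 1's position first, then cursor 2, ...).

After op 1 (delete): buffer="jcnyzw" (len 6), cursors c1@4 c2@6 c3@6, authorship ......
After op 2 (delete): buffer="jcn" (len 3), cursors c1@3 c2@3 c3@3, authorship ...
After op 3 (move_right): buffer="jcn" (len 3), cursors c1@3 c2@3 c3@3, authorship ...
After op 4 (insert('o')): buffer="jcnooo" (len 6), cursors c1@6 c2@6 c3@6, authorship ...123
After op 5 (move_left): buffer="jcnooo" (len 6), cursors c1@5 c2@5 c3@5, authorship ...123
After op 6 (move_left): buffer="jcnooo" (len 6), cursors c1@4 c2@4 c3@4, authorship ...123
After op 7 (insert('j')): buffer="jcnojjjoo" (len 9), cursors c1@7 c2@7 c3@7, authorship ...112323

Answer: 7 7 7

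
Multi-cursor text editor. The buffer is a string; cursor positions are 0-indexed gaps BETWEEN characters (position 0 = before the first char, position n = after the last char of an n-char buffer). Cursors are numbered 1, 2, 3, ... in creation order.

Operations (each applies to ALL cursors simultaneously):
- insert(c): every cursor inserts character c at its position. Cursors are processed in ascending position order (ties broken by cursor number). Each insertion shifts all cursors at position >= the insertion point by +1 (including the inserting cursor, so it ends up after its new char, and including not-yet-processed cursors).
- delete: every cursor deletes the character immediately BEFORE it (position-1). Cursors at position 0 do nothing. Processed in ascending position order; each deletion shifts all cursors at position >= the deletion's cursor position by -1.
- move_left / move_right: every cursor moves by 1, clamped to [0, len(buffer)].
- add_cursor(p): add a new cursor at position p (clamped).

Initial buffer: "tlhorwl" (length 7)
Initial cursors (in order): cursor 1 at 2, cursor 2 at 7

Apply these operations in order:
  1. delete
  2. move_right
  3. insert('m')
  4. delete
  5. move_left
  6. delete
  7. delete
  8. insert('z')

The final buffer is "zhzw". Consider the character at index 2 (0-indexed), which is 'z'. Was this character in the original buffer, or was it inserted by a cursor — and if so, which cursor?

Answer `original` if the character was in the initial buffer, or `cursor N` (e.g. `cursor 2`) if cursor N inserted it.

Answer: cursor 2

Derivation:
After op 1 (delete): buffer="thorw" (len 5), cursors c1@1 c2@5, authorship .....
After op 2 (move_right): buffer="thorw" (len 5), cursors c1@2 c2@5, authorship .....
After op 3 (insert('m')): buffer="thmorwm" (len 7), cursors c1@3 c2@7, authorship ..1...2
After op 4 (delete): buffer="thorw" (len 5), cursors c1@2 c2@5, authorship .....
After op 5 (move_left): buffer="thorw" (len 5), cursors c1@1 c2@4, authorship .....
After op 6 (delete): buffer="how" (len 3), cursors c1@0 c2@2, authorship ...
After op 7 (delete): buffer="hw" (len 2), cursors c1@0 c2@1, authorship ..
After op 8 (insert('z')): buffer="zhzw" (len 4), cursors c1@1 c2@3, authorship 1.2.
Authorship (.=original, N=cursor N): 1 . 2 .
Index 2: author = 2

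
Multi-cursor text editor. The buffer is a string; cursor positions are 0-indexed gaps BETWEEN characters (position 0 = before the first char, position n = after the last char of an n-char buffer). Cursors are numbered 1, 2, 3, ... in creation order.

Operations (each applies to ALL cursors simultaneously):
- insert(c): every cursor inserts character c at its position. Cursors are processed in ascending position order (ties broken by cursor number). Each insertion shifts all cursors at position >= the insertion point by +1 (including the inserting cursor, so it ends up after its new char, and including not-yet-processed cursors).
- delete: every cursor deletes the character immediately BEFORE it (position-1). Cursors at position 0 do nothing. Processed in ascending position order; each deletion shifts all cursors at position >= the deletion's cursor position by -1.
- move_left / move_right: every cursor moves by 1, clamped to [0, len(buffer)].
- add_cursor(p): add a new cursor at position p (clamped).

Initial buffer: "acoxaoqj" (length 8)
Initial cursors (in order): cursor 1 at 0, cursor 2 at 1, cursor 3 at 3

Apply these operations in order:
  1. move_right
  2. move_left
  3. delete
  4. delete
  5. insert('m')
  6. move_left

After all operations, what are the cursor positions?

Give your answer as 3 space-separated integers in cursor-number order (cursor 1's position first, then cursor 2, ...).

Answer: 2 2 2

Derivation:
After op 1 (move_right): buffer="acoxaoqj" (len 8), cursors c1@1 c2@2 c3@4, authorship ........
After op 2 (move_left): buffer="acoxaoqj" (len 8), cursors c1@0 c2@1 c3@3, authorship ........
After op 3 (delete): buffer="cxaoqj" (len 6), cursors c1@0 c2@0 c3@1, authorship ......
After op 4 (delete): buffer="xaoqj" (len 5), cursors c1@0 c2@0 c3@0, authorship .....
After op 5 (insert('m')): buffer="mmmxaoqj" (len 8), cursors c1@3 c2@3 c3@3, authorship 123.....
After op 6 (move_left): buffer="mmmxaoqj" (len 8), cursors c1@2 c2@2 c3@2, authorship 123.....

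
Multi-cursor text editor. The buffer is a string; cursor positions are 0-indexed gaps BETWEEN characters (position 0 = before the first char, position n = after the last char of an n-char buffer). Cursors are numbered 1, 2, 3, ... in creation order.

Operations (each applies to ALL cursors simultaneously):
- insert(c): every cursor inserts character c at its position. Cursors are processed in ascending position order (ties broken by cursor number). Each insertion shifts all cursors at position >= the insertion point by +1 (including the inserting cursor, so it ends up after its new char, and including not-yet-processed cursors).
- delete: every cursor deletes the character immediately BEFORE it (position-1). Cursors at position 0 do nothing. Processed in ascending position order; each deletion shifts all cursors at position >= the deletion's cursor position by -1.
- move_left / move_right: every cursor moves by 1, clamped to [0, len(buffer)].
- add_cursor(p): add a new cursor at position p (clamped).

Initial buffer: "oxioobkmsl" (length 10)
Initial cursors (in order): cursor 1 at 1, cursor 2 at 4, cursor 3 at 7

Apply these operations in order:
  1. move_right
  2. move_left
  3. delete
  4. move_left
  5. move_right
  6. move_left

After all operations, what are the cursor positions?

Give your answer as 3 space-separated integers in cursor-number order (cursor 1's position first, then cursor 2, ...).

Answer: 0 1 3

Derivation:
After op 1 (move_right): buffer="oxioobkmsl" (len 10), cursors c1@2 c2@5 c3@8, authorship ..........
After op 2 (move_left): buffer="oxioobkmsl" (len 10), cursors c1@1 c2@4 c3@7, authorship ..........
After op 3 (delete): buffer="xiobmsl" (len 7), cursors c1@0 c2@2 c3@4, authorship .......
After op 4 (move_left): buffer="xiobmsl" (len 7), cursors c1@0 c2@1 c3@3, authorship .......
After op 5 (move_right): buffer="xiobmsl" (len 7), cursors c1@1 c2@2 c3@4, authorship .......
After op 6 (move_left): buffer="xiobmsl" (len 7), cursors c1@0 c2@1 c3@3, authorship .......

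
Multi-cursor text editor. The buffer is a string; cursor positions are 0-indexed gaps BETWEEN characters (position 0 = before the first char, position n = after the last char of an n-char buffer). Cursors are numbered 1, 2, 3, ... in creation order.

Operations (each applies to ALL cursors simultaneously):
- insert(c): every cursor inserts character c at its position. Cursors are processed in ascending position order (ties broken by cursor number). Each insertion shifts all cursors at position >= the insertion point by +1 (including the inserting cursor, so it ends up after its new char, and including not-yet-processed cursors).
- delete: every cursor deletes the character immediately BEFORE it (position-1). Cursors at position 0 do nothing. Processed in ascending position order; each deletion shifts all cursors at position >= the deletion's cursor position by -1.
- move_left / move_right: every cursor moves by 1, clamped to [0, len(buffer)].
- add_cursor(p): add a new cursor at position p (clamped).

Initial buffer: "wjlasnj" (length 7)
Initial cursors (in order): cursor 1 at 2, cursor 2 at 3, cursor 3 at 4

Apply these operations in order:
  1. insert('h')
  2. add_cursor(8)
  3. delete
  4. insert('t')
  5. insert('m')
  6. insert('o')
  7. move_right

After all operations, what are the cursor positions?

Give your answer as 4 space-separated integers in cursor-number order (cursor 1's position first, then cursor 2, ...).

Answer: 6 10 17 17

Derivation:
After op 1 (insert('h')): buffer="wjhlhahsnj" (len 10), cursors c1@3 c2@5 c3@7, authorship ..1.2.3...
After op 2 (add_cursor(8)): buffer="wjhlhahsnj" (len 10), cursors c1@3 c2@5 c3@7 c4@8, authorship ..1.2.3...
After op 3 (delete): buffer="wjlanj" (len 6), cursors c1@2 c2@3 c3@4 c4@4, authorship ......
After op 4 (insert('t')): buffer="wjtltattnj" (len 10), cursors c1@3 c2@5 c3@8 c4@8, authorship ..1.2.34..
After op 5 (insert('m')): buffer="wjtmltmattmmnj" (len 14), cursors c1@4 c2@7 c3@12 c4@12, authorship ..11.22.3434..
After op 6 (insert('o')): buffer="wjtmoltmoattmmoonj" (len 18), cursors c1@5 c2@9 c3@16 c4@16, authorship ..111.222.343434..
After op 7 (move_right): buffer="wjtmoltmoattmmoonj" (len 18), cursors c1@6 c2@10 c3@17 c4@17, authorship ..111.222.343434..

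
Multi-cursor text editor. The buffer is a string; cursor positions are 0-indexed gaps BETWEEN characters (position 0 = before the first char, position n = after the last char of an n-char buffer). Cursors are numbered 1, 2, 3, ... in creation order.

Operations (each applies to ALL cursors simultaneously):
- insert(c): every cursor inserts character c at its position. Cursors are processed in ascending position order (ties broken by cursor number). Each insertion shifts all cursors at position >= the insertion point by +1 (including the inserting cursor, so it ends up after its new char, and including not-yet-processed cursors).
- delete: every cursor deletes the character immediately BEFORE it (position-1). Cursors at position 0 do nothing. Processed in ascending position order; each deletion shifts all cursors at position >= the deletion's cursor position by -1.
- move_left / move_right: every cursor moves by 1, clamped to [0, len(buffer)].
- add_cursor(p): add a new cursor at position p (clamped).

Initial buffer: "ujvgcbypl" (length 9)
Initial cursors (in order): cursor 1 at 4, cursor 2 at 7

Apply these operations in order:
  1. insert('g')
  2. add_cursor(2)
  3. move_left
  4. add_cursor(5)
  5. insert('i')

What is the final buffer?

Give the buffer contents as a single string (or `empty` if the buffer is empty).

After op 1 (insert('g')): buffer="ujvggcbygpl" (len 11), cursors c1@5 c2@9, authorship ....1...2..
After op 2 (add_cursor(2)): buffer="ujvggcbygpl" (len 11), cursors c3@2 c1@5 c2@9, authorship ....1...2..
After op 3 (move_left): buffer="ujvggcbygpl" (len 11), cursors c3@1 c1@4 c2@8, authorship ....1...2..
After op 4 (add_cursor(5)): buffer="ujvggcbygpl" (len 11), cursors c3@1 c1@4 c4@5 c2@8, authorship ....1...2..
After op 5 (insert('i')): buffer="uijvgigicbyigpl" (len 15), cursors c3@2 c1@6 c4@8 c2@12, authorship .3...114...22..

Answer: uijvgigicbyigpl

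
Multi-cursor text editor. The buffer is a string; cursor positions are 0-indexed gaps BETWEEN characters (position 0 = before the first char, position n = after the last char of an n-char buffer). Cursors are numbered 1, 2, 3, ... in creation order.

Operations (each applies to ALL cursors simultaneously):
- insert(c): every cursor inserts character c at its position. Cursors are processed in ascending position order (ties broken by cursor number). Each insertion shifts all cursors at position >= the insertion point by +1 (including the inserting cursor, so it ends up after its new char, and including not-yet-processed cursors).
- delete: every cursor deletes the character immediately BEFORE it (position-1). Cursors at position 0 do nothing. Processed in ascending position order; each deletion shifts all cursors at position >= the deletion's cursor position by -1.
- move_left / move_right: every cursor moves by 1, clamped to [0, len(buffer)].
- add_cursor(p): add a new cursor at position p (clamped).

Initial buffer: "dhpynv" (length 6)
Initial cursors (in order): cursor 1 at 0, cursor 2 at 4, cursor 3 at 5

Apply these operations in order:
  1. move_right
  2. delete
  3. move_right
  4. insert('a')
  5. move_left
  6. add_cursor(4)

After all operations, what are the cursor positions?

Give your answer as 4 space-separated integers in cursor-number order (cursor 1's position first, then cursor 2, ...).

After op 1 (move_right): buffer="dhpynv" (len 6), cursors c1@1 c2@5 c3@6, authorship ......
After op 2 (delete): buffer="hpy" (len 3), cursors c1@0 c2@3 c3@3, authorship ...
After op 3 (move_right): buffer="hpy" (len 3), cursors c1@1 c2@3 c3@3, authorship ...
After op 4 (insert('a')): buffer="hapyaa" (len 6), cursors c1@2 c2@6 c3@6, authorship .1..23
After op 5 (move_left): buffer="hapyaa" (len 6), cursors c1@1 c2@5 c3@5, authorship .1..23
After op 6 (add_cursor(4)): buffer="hapyaa" (len 6), cursors c1@1 c4@4 c2@5 c3@5, authorship .1..23

Answer: 1 5 5 4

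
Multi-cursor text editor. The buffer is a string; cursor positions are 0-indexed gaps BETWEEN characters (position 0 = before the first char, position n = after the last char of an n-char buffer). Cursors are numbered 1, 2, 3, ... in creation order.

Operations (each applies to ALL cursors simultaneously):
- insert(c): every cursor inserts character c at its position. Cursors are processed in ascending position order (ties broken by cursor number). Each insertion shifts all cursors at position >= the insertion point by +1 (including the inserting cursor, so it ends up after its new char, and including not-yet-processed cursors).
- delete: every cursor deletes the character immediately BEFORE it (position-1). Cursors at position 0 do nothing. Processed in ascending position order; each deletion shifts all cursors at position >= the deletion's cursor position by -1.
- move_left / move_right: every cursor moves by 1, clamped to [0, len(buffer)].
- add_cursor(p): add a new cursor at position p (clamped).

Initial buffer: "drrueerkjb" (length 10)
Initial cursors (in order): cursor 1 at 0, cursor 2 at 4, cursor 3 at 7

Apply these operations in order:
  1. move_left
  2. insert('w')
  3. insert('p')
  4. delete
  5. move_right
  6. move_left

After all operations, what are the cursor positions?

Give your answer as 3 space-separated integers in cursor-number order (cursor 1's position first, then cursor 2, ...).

Answer: 1 5 9

Derivation:
After op 1 (move_left): buffer="drrueerkjb" (len 10), cursors c1@0 c2@3 c3@6, authorship ..........
After op 2 (insert('w')): buffer="wdrrwueewrkjb" (len 13), cursors c1@1 c2@5 c3@9, authorship 1...2...3....
After op 3 (insert('p')): buffer="wpdrrwpueewprkjb" (len 16), cursors c1@2 c2@7 c3@12, authorship 11...22...33....
After op 4 (delete): buffer="wdrrwueewrkjb" (len 13), cursors c1@1 c2@5 c3@9, authorship 1...2...3....
After op 5 (move_right): buffer="wdrrwueewrkjb" (len 13), cursors c1@2 c2@6 c3@10, authorship 1...2...3....
After op 6 (move_left): buffer="wdrrwueewrkjb" (len 13), cursors c1@1 c2@5 c3@9, authorship 1...2...3....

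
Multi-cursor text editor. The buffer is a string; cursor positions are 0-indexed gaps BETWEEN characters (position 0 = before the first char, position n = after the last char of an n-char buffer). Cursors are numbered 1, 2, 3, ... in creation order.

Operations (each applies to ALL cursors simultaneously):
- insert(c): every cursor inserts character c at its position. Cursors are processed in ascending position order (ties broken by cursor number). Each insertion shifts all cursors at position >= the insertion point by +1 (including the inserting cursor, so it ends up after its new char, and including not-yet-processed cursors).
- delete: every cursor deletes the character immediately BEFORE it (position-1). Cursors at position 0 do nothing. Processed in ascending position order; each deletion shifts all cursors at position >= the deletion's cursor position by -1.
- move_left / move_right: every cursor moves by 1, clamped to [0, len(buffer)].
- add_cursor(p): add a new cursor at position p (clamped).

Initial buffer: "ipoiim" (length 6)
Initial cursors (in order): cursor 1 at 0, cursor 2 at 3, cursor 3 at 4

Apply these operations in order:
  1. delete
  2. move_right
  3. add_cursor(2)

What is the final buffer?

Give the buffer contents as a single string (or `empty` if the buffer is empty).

Answer: ipim

Derivation:
After op 1 (delete): buffer="ipim" (len 4), cursors c1@0 c2@2 c3@2, authorship ....
After op 2 (move_right): buffer="ipim" (len 4), cursors c1@1 c2@3 c3@3, authorship ....
After op 3 (add_cursor(2)): buffer="ipim" (len 4), cursors c1@1 c4@2 c2@3 c3@3, authorship ....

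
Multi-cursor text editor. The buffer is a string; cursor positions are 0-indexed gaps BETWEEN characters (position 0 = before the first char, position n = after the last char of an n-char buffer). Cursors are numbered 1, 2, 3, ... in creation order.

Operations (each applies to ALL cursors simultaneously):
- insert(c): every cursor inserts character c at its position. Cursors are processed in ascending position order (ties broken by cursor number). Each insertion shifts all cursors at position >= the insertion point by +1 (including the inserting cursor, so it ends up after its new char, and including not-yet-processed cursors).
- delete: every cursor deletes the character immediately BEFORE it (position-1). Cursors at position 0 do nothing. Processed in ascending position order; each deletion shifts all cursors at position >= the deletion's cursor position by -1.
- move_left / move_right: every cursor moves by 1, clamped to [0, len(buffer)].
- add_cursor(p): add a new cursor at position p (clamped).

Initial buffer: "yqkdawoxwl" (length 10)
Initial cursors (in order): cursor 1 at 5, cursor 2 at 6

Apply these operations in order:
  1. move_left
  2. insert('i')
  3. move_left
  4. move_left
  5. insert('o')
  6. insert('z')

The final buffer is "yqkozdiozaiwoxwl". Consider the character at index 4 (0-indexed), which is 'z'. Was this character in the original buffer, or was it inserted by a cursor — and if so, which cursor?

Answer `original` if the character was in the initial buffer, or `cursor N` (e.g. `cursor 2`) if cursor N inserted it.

After op 1 (move_left): buffer="yqkdawoxwl" (len 10), cursors c1@4 c2@5, authorship ..........
After op 2 (insert('i')): buffer="yqkdiaiwoxwl" (len 12), cursors c1@5 c2@7, authorship ....1.2.....
After op 3 (move_left): buffer="yqkdiaiwoxwl" (len 12), cursors c1@4 c2@6, authorship ....1.2.....
After op 4 (move_left): buffer="yqkdiaiwoxwl" (len 12), cursors c1@3 c2@5, authorship ....1.2.....
After op 5 (insert('o')): buffer="yqkodioaiwoxwl" (len 14), cursors c1@4 c2@7, authorship ...1.12.2.....
After op 6 (insert('z')): buffer="yqkozdiozaiwoxwl" (len 16), cursors c1@5 c2@9, authorship ...11.122.2.....
Authorship (.=original, N=cursor N): . . . 1 1 . 1 2 2 . 2 . . . . .
Index 4: author = 1

Answer: cursor 1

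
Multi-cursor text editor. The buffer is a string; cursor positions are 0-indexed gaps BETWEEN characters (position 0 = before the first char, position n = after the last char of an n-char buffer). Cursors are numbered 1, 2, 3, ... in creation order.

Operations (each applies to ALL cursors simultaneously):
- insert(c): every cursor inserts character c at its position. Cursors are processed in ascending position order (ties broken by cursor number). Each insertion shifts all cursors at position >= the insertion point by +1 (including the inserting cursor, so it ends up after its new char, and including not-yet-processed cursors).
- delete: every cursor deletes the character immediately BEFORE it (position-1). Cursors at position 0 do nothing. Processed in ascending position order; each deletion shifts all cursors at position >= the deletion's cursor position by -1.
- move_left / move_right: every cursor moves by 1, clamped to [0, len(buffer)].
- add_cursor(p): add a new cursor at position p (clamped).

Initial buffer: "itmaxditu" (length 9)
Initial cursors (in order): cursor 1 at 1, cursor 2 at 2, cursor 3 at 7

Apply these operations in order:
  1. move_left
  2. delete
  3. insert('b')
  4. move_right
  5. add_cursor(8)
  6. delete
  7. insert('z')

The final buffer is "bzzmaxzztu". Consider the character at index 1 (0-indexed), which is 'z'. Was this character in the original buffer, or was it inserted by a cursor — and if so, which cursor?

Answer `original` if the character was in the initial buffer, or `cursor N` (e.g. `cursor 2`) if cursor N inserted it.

After op 1 (move_left): buffer="itmaxditu" (len 9), cursors c1@0 c2@1 c3@6, authorship .........
After op 2 (delete): buffer="tmaxitu" (len 7), cursors c1@0 c2@0 c3@4, authorship .......
After op 3 (insert('b')): buffer="bbtmaxbitu" (len 10), cursors c1@2 c2@2 c3@7, authorship 12....3...
After op 4 (move_right): buffer="bbtmaxbitu" (len 10), cursors c1@3 c2@3 c3@8, authorship 12....3...
After op 5 (add_cursor(8)): buffer="bbtmaxbitu" (len 10), cursors c1@3 c2@3 c3@8 c4@8, authorship 12....3...
After op 6 (delete): buffer="bmaxtu" (len 6), cursors c1@1 c2@1 c3@4 c4@4, authorship 1.....
After op 7 (insert('z')): buffer="bzzmaxzztu" (len 10), cursors c1@3 c2@3 c3@8 c4@8, authorship 112...34..
Authorship (.=original, N=cursor N): 1 1 2 . . . 3 4 . .
Index 1: author = 1

Answer: cursor 1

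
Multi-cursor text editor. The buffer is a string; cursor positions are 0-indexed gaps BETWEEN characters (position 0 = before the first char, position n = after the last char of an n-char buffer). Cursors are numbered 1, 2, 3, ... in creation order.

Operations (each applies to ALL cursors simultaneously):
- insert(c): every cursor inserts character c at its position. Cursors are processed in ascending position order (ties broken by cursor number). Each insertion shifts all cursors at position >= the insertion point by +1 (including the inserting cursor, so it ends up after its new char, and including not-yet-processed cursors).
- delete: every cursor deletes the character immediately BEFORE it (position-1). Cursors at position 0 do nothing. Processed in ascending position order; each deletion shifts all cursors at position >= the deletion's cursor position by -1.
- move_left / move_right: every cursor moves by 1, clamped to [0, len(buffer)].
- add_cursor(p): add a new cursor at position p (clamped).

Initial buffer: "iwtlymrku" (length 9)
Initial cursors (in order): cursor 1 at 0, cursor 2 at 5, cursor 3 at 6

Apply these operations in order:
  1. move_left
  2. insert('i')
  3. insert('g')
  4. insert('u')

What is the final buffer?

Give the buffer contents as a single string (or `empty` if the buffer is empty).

After op 1 (move_left): buffer="iwtlymrku" (len 9), cursors c1@0 c2@4 c3@5, authorship .........
After op 2 (insert('i')): buffer="iiwtliyimrku" (len 12), cursors c1@1 c2@6 c3@8, authorship 1....2.3....
After op 3 (insert('g')): buffer="igiwtligyigmrku" (len 15), cursors c1@2 c2@8 c3@11, authorship 11....22.33....
After op 4 (insert('u')): buffer="iguiwtliguyigumrku" (len 18), cursors c1@3 c2@10 c3@14, authorship 111....222.333....

Answer: iguiwtliguyigumrku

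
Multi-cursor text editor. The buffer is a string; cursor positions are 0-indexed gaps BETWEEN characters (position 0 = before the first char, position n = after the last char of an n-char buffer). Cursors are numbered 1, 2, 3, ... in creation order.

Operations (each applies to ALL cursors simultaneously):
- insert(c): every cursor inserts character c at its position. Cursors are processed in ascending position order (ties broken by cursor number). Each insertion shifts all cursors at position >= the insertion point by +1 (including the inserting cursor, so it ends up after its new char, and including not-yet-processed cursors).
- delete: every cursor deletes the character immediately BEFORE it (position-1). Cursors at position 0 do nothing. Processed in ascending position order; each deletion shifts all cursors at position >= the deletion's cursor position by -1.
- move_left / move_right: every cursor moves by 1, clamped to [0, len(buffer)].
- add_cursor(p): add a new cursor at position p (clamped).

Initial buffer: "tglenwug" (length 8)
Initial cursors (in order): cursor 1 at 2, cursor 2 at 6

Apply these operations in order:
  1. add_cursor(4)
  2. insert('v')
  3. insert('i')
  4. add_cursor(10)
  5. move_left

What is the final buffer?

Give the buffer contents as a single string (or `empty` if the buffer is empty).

Answer: tgvilevinwviug

Derivation:
After op 1 (add_cursor(4)): buffer="tglenwug" (len 8), cursors c1@2 c3@4 c2@6, authorship ........
After op 2 (insert('v')): buffer="tgvlevnwvug" (len 11), cursors c1@3 c3@6 c2@9, authorship ..1..3..2..
After op 3 (insert('i')): buffer="tgvilevinwviug" (len 14), cursors c1@4 c3@8 c2@12, authorship ..11..33..22..
After op 4 (add_cursor(10)): buffer="tgvilevinwviug" (len 14), cursors c1@4 c3@8 c4@10 c2@12, authorship ..11..33..22..
After op 5 (move_left): buffer="tgvilevinwviug" (len 14), cursors c1@3 c3@7 c4@9 c2@11, authorship ..11..33..22..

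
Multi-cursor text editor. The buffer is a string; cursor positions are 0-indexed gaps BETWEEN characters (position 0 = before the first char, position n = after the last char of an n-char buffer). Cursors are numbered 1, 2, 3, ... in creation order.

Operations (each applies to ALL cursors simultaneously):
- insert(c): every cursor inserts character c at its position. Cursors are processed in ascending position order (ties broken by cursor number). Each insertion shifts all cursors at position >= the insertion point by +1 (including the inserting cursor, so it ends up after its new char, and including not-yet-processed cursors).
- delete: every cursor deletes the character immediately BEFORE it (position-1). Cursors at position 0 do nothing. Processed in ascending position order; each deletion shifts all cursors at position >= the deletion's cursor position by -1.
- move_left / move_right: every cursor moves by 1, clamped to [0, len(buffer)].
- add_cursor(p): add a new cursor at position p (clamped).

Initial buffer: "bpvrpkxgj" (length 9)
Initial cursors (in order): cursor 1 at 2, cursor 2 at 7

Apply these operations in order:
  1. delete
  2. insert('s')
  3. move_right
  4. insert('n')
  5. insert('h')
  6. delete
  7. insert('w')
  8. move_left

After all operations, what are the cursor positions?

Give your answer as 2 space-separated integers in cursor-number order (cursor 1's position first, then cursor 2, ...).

After op 1 (delete): buffer="bvrpkgj" (len 7), cursors c1@1 c2@5, authorship .......
After op 2 (insert('s')): buffer="bsvrpksgj" (len 9), cursors c1@2 c2@7, authorship .1....2..
After op 3 (move_right): buffer="bsvrpksgj" (len 9), cursors c1@3 c2@8, authorship .1....2..
After op 4 (insert('n')): buffer="bsvnrpksgnj" (len 11), cursors c1@4 c2@10, authorship .1.1...2.2.
After op 5 (insert('h')): buffer="bsvnhrpksgnhj" (len 13), cursors c1@5 c2@12, authorship .1.11...2.22.
After op 6 (delete): buffer="bsvnrpksgnj" (len 11), cursors c1@4 c2@10, authorship .1.1...2.2.
After op 7 (insert('w')): buffer="bsvnwrpksgnwj" (len 13), cursors c1@5 c2@12, authorship .1.11...2.22.
After op 8 (move_left): buffer="bsvnwrpksgnwj" (len 13), cursors c1@4 c2@11, authorship .1.11...2.22.

Answer: 4 11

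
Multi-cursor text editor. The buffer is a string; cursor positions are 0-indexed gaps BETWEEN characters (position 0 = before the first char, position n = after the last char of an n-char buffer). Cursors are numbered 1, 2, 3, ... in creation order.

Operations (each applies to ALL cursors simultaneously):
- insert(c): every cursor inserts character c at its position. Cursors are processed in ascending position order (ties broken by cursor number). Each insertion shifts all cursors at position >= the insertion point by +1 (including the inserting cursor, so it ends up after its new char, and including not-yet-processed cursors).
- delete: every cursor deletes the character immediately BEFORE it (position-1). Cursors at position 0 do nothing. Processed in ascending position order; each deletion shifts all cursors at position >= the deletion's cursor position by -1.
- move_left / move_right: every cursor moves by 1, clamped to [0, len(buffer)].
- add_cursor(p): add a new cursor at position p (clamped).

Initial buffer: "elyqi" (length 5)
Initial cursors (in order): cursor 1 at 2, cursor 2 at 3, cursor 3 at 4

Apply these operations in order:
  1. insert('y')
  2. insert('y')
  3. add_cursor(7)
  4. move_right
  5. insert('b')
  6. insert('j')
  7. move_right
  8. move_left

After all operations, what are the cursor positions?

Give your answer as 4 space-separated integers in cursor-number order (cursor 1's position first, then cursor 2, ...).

After op 1 (insert('y')): buffer="elyyyqyi" (len 8), cursors c1@3 c2@5 c3@7, authorship ..1.2.3.
After op 2 (insert('y')): buffer="elyyyyyqyyi" (len 11), cursors c1@4 c2@7 c3@10, authorship ..11.22.33.
After op 3 (add_cursor(7)): buffer="elyyyyyqyyi" (len 11), cursors c1@4 c2@7 c4@7 c3@10, authorship ..11.22.33.
After op 4 (move_right): buffer="elyyyyyqyyi" (len 11), cursors c1@5 c2@8 c4@8 c3@11, authorship ..11.22.33.
After op 5 (insert('b')): buffer="elyyybyyqbbyyib" (len 15), cursors c1@6 c2@11 c4@11 c3@15, authorship ..11.122.2433.3
After op 6 (insert('j')): buffer="elyyybjyyqbbjjyyibj" (len 19), cursors c1@7 c2@14 c4@14 c3@19, authorship ..11.1122.242433.33
After op 7 (move_right): buffer="elyyybjyyqbbjjyyibj" (len 19), cursors c1@8 c2@15 c4@15 c3@19, authorship ..11.1122.242433.33
After op 8 (move_left): buffer="elyyybjyyqbbjjyyibj" (len 19), cursors c1@7 c2@14 c4@14 c3@18, authorship ..11.1122.242433.33

Answer: 7 14 18 14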